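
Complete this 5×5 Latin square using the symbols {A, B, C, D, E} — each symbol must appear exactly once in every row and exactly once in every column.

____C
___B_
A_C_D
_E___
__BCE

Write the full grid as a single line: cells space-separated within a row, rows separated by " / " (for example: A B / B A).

(r2,c5): row 2 has {B}; column 5 has {C,D,E}, so it must be A.
(r3,c2): row 3 has {A,C,D}; column 2 has {E}, so it must be B.
(r3,c4): row 3 has {A,B,C,D}; column 4 has {B,C}, so it must be E.
(r4,c5): row 4 has {E}; column 5 has {A,C,D,E}, so it must be B.
(r5,c1): row 5 has {B,C,E}; column 1 has {A}, so it must be D.
(r5,c2): row 5 has {B,C,D,E}; column 2 has {B,E}, so it must be A.
(r1,c2): row 1 has {C}; column 2 has {A,B,E}, so it must be D.
(r1,c4): row 1 has {C,D}; column 4 has {B,C,E}, so it must be A.
(r2,c2): row 2 has {A,B}; column 2 has {A,B,D,E}, so it must be C.
(r4,c1): row 4 has {B,E}; column 1 has {A,D}, so it must be C.
(r4,c4): row 4 has {B,C,E}; column 4 has {A,B,C,E}, so it must be D.
(r1,c3): row 1 has {A,C,D}; column 3 has {B,C}, so it must be E.
(r2,c1): row 2 has {A,B,C}; column 1 has {A,C,D}, so it must be E.
(r2,c3): row 2 has {A,B,C,E}; column 3 has {B,C,E}, so it must be D.
(r4,c3): row 4 has {B,C,D,E}; column 3 has {B,C,D,E}, so it must be A.
(r1,c1): row 1 has {A,C,D,E}; column 1 has {A,C,D,E}, so it must be B.

B D E A C / E C D B A / A B C E D / C E A D B / D A B C E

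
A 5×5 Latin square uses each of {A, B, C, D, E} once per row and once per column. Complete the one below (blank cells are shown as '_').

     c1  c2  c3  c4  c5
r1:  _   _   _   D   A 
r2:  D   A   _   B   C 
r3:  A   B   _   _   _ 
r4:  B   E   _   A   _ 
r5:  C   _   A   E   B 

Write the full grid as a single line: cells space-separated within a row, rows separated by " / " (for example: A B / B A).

(r1,c1) = E
(r1,c2) = C
(r1,c3) = B
(r2,c3) = E
(r3,c4) = C
(r4,c5) = D
(r5,c2) = D
(r3,c3) = D
(r3,c5) = E
(r4,c3) = C

E C B D A / D A E B C / A B D C E / B E C A D / C D A E B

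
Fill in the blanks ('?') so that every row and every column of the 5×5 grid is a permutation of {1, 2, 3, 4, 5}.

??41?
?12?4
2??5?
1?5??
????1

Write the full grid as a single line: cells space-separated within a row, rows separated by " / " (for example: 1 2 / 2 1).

(r2,c4) = 3
(r3,c5) = 3
(r4,c5) = 2
(r5,c3) = 3
(r1,c5) = 5
(r2,c1) = 5
(r3,c2) = 4
(r3,c3) = 1
(r4,c2) = 3
(r4,c4) = 4
(r5,c1) = 4
(r5,c4) = 2
(r1,c1) = 3
(r1,c2) = 2
(r5,c2) = 5

3 2 4 1 5 / 5 1 2 3 4 / 2 4 1 5 3 / 1 3 5 4 2 / 4 5 3 2 1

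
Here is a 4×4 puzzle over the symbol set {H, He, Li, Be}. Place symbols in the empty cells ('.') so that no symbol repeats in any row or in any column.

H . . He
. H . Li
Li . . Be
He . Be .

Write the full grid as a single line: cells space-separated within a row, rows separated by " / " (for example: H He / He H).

(r1,c3) = Li
(r2,c1) = Be
(r2,c3) = He
(r3,c2) = He
(r3,c3) = H
(r4,c2) = Li
(r4,c4) = H
(r1,c2) = Be

H Be Li He / Be H He Li / Li He H Be / He Li Be H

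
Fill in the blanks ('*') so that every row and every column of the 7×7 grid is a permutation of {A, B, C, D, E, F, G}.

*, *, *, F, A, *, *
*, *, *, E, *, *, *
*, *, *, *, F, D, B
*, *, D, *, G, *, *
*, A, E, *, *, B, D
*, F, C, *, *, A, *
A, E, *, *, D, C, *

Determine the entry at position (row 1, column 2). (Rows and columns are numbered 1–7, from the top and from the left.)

D

(r5,c5) = C
(r2,c5) = B
(r5,c4) = G
(r6,c5) = E
(r6,c7) = G
(r7,c4) = B
(r7,c7) = F
(r5,c1) = F
(r6,c4) = D
(r7,c3) = G
(r1,c3) = B
(r3,c3) = A
(r3,c4) = C
(r4,c4) = A
(r6,c1) = B
(r2,c3) = F
(r2,c6) = G
(r3,c2) = G
(r1,c6) = E
(r1,c7) = C
(r2,c7) = A
(r3,c1) = E
(r4,c1) = C
(r4,c2) = B
(r4,c6) = F
(r4,c7) = E
(r1,c2) = D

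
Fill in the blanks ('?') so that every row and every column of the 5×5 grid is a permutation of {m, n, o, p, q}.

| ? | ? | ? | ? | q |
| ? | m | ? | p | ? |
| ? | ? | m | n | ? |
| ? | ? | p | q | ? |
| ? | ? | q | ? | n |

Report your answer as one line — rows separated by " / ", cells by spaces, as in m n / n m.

p n o m q / q m n p o / o q m n p / n o p q m / m p q o n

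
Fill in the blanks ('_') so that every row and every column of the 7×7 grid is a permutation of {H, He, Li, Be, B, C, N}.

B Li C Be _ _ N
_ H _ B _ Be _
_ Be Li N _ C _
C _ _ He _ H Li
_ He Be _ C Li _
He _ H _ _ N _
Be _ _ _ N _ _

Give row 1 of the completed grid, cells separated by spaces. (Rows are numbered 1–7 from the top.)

B Li C Be H He N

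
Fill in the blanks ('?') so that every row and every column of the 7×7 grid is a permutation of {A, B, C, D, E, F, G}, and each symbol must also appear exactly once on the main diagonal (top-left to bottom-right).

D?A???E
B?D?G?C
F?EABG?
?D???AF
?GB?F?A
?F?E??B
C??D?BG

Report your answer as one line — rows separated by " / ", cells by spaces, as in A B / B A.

At row 1, column 5: row 1 has {A,D,E}; column 5 has {B,F,G}; that leaves C.
At row 1, column 6: row 1 has {A,C,D,E}; column 6 has {A,B,G}; that leaves F.
At row 2, column 2: row 2 has {B,C,D,G}; column 2 has {D,F,G}; the diagonal has {D,E,F,G}; that leaves A.
At row 2, column 4: row 2 has {A,B,C,D,G}; column 4 has {A,D,E}; that leaves F.
At row 2, column 6: row 2 has {A,B,C,D,F,G}; column 6 has {A,B,F,G}; that leaves E.
At row 3, column 2: row 3 has {A,B,E,F,G}; column 2 has {A,D,F,G}; that leaves C.
At row 3, column 7: row 3 has {A,B,C,E,F,G}; column 7 has {A,B,C,E,F,G}; that leaves D.
At row 4, column 5: row 4 has {A,D,F}; column 5 has {B,C,F,G}; that leaves E.
At row 5, column 1: row 5 has {A,B,F,G}; column 1 has {B,C,D,F}; that leaves E.
At row 5, column 4: row 5 has {A,B,E,F,G}; column 4 has {A,D,E,F}; that leaves C.
At row 5, column 6: row 5 has {A,B,C,E,F,G}; column 6 has {A,B,E,F,G}; that leaves D.
At row 6, column 6: row 6 has {B,E,F}; column 6 has {A,B,D,E,F,G}; the diagonal has {A,D,E,F,G}; that leaves C.
At row 7, column 2: row 7 has {B,C,D,G}; column 2 has {A,C,D,F,G}; that leaves E.
At row 7, column 3: row 7 has {B,C,D,E,G}; column 3 has {A,B,D,E}; that leaves F.
At row 7, column 5: row 7 has {B,C,D,E,F,G}; column 5 has {B,C,E,F,G}; that leaves A.
At row 1, column 2: row 1 has {A,C,D,E,F}; column 2 has {A,C,D,E,F,G}; that leaves B.
At row 1, column 4: row 1 has {A,B,C,D,E,F}; column 4 has {A,C,D,E,F}; that leaves G.
At row 4, column 1: row 4 has {A,D,E,F}; column 1 has {B,C,D,E,F}; that leaves G.
At row 4, column 3: row 4 has {A,D,E,F,G}; column 3 has {A,B,D,E,F}; that leaves C.
At row 4, column 4: row 4 has {A,C,D,E,F,G}; column 4 has {A,C,D,E,F,G}; the diagonal has {A,C,D,E,F,G}; that leaves B.
At row 6, column 1: row 6 has {B,C,E,F}; column 1 has {B,C,D,E,F,G}; that leaves A.
At row 6, column 3: row 6 has {A,B,C,E,F}; column 3 has {A,B,C,D,E,F}; that leaves G.
At row 6, column 5: row 6 has {A,B,C,E,F,G}; column 5 has {A,B,C,E,F,G}; that leaves D.

D B A G C F E / B A D F G E C / F C E A B G D / G D C B E A F / E G B C F D A / A F G E D C B / C E F D A B G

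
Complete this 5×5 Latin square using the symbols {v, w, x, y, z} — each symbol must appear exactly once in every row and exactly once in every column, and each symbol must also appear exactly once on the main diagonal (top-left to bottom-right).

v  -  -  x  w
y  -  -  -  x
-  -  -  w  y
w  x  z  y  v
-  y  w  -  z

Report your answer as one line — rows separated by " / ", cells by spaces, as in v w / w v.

v z y x w / y w v z x / z v x w y / w x z y v / x y w v z

(r1,c2): row 1 has {v,w,x}; column 2 has {x,y}, so it must be z.
(r1,c3): row 1 has {v,w,x,z}; column 3 has {w,z}, so it must be y.
(r2,c2): row 2 has {x,y}; column 2 has {x,y,z}; the diagonal has {v,y,z}, so it must be w.
(r2,c3): row 2 has {w,x,y}; column 3 has {w,y,z}, so it must be v.
(r2,c4): row 2 has {v,w,x,y}; column 4 has {w,x,y}, so it must be z.
(r3,c2): row 3 has {w,y}; column 2 has {w,x,y,z}, so it must be v.
(r3,c3): row 3 has {v,w,y}; column 3 has {v,w,y,z}; the diagonal has {v,w,y,z}, so it must be x.
(r5,c1): row 5 has {w,y,z}; column 1 has {v,w,y}, so it must be x.
(r5,c4): row 5 has {w,x,y,z}; column 4 has {w,x,y,z}, so it must be v.
(r3,c1): row 3 has {v,w,x,y}; column 1 has {v,w,x,y}, so it must be z.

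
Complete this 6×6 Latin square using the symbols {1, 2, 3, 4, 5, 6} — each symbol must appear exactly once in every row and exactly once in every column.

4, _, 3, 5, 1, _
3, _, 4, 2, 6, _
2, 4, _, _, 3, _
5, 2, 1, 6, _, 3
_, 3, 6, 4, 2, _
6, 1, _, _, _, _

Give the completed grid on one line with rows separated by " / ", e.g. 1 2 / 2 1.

(r1,c2) = 6
(r1,c6) = 2
(r2,c2) = 5
(r2,c6) = 1
(r3,c3) = 5
(r3,c4) = 1
(r3,c6) = 6
(r4,c5) = 4
(r5,c1) = 1
(r5,c6) = 5
(r6,c3) = 2
(r6,c4) = 3
(r6,c5) = 5
(r6,c6) = 4

4 6 3 5 1 2 / 3 5 4 2 6 1 / 2 4 5 1 3 6 / 5 2 1 6 4 3 / 1 3 6 4 2 5 / 6 1 2 3 5 4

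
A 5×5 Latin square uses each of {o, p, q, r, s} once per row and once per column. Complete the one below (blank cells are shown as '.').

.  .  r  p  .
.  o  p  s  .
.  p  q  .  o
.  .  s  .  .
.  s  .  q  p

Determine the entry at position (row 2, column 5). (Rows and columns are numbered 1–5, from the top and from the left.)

At row 1, column 2: row 1 has {p,r}; column 2 has {o,p,s}; that leaves q.
At row 1, column 5: row 1 has {p,q,r}; column 5 has {o,p}; that leaves s.
At row 3, column 4: row 3 has {o,p,q}; column 4 has {p,q,s}; that leaves r.
At row 4, column 2: row 4 has {s}; column 2 has {o,p,q,s}; that leaves r.
At row 4, column 4: row 4 has {r,s}; column 4 has {p,q,r,s}; that leaves o.
At row 4, column 5: row 4 has {o,r,s}; column 5 has {o,p,s}; that leaves q.
At row 5, column 3: row 5 has {p,q,s}; column 3 has {p,q,r,s}; that leaves o.
At row 1, column 1: row 1 has {p,q,r,s}; column 1 is empty so far; that leaves o.
At row 2, column 5: row 2 has {o,p,s}; column 5 has {o,p,q,s}; that leaves r.

r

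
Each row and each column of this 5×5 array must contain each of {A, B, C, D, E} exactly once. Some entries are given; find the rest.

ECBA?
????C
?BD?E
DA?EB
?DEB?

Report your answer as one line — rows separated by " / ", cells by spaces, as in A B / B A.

E C B A D / B E A D C / A B D C E / D A C E B / C D E B A

row 1 has {A,B,C,E}; column 5 has {B,C,E} — only D is left for (r1,c5).
row 2 has {C}; column 2 has {A,B,C,D} — only E is left for (r2,c2).
row 2 has {C,E}; column 3 has {B,D,E} — only A is left for (r2,c3).
row 2 has {A,C,E}; column 4 has {A,B,E} — only D is left for (r2,c4).
row 3 has {B,D,E}; column 4 has {A,B,D,E} — only C is left for (r3,c4).
row 4 has {A,B,D,E}; column 3 has {A,B,D,E} — only C is left for (r4,c3).
row 5 has {B,D,E}; column 5 has {B,C,D,E} — only A is left for (r5,c5).
row 2 has {A,C,D,E}; column 1 has {D,E} — only B is left for (r2,c1).
row 3 has {B,C,D,E}; column 1 has {B,D,E} — only A is left for (r3,c1).
row 5 has {A,B,D,E}; column 1 has {A,B,D,E} — only C is left for (r5,c1).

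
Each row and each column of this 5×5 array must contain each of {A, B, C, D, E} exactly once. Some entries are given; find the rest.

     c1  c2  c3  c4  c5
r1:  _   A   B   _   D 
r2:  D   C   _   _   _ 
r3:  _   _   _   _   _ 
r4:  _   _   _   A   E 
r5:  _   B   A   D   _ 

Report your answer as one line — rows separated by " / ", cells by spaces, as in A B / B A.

C A B E D / D C E B A / A E D C B / B D C A E / E B A D C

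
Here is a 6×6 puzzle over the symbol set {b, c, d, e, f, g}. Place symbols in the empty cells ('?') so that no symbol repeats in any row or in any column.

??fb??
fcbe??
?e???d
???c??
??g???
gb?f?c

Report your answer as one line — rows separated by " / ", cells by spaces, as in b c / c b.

c d f b g e / f c b e d g / b e c g f d / d g e c b f / e f g d c b / g b d f e c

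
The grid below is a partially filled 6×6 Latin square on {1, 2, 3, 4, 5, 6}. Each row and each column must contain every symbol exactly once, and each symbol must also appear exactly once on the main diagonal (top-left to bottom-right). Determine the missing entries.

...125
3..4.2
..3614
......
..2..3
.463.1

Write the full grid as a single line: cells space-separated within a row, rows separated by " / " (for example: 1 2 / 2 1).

6 3 4 1 2 5 / 3 5 1 4 6 2 / 5 2 3 6 1 4 / 4 1 5 2 3 6 / 1 6 2 5 4 3 / 2 4 6 3 5 1

(r1,c3) = 4
(r4,c6) = 6
(r5,c4) = 5
(r6,c5) = 5
(r1,c1) = 6
(r1,c2) = 3
(r2,c2) = 5
(r2,c3) = 1
(r2,c5) = 6
(r3,c2) = 2
(r4,c2) = 1
(r4,c3) = 5
(r4,c4) = 2
(r5,c2) = 6
(r5,c5) = 4
(r6,c1) = 2
(r3,c1) = 5
(r4,c1) = 4
(r4,c5) = 3
(r5,c1) = 1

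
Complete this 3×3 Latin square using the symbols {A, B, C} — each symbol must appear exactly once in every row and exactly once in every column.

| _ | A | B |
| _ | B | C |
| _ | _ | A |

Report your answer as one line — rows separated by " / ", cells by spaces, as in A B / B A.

C A B / A B C / B C A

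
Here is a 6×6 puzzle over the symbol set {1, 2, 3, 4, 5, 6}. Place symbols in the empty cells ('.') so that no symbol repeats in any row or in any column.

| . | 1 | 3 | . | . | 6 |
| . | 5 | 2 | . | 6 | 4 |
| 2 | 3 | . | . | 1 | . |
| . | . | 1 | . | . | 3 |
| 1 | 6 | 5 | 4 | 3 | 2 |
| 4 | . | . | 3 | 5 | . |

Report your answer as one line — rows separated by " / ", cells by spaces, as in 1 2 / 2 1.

At row 1, column 1: row 1 has {1,3,6}; column 1 has {1,2,4}; that leaves 5.
At row 1, column 4: row 1 has {1,3,5,6}; column 4 has {3,4}; that leaves 2.
At row 1, column 5: row 1 has {1,2,3,5,6}; column 5 has {1,3,5,6}; that leaves 4.
At row 2, column 1: row 2 has {2,4,5,6}; column 1 has {1,2,4,5}; that leaves 3.
At row 2, column 4: row 2 has {2,3,4,5,6}; column 4 has {2,3,4}; that leaves 1.
At row 3, column 6: row 3 has {1,2,3}; column 6 has {2,3,4,6}; that leaves 5.
At row 4, column 1: row 4 has {1,3}; column 1 has {1,2,3,4,5}; that leaves 6.
At row 4, column 4: row 4 has {1,3,6}; column 4 has {1,2,3,4}; that leaves 5.
At row 4, column 5: row 4 has {1,3,5,6}; column 5 has {1,3,4,5,6}; that leaves 2.
At row 6, column 2: row 6 has {3,4,5}; column 2 has {1,3,5,6}; that leaves 2.
At row 6, column 3: row 6 has {2,3,4,5}; column 3 has {1,2,3,5}; that leaves 6.
At row 6, column 6: row 6 has {2,3,4,5,6}; column 6 has {2,3,4,5,6}; that leaves 1.
At row 3, column 3: row 3 has {1,2,3,5}; column 3 has {1,2,3,5,6}; that leaves 4.
At row 3, column 4: row 3 has {1,2,3,4,5}; column 4 has {1,2,3,4,5}; that leaves 6.
At row 4, column 2: row 4 has {1,2,3,5,6}; column 2 has {1,2,3,5,6}; that leaves 4.

5 1 3 2 4 6 / 3 5 2 1 6 4 / 2 3 4 6 1 5 / 6 4 1 5 2 3 / 1 6 5 4 3 2 / 4 2 6 3 5 1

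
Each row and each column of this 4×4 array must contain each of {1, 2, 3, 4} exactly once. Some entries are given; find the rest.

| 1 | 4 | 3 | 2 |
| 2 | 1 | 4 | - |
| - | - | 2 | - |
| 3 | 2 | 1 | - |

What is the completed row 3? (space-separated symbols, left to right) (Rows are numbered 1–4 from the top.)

4 3 2 1

(r2,c4) = 3
(r3,c1) = 4
(r3,c2) = 3
(r3,c4) = 1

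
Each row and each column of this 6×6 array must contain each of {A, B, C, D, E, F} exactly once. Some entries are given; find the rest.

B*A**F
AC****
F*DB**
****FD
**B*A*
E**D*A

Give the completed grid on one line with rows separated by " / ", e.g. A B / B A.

B D A C E F / A C F E D B / F A D B C E / C B E A F D / D E B F A C / E F C D B A

row 4 has {D,F}; column 1 has {A,B,E,F} — only C is left for (r4,c1).
row 4 has {C,D,F}; column 3 has {A,B,D} — only E is left for (r4,c3).
row 4 has {C,D,E,F}; column 4 has {B,D} — only A is left for (r4,c4).
row 5 has {A,B}; column 1 has {A,B,C,E,F} — only D is left for (r5,c1).
row 2 has {A,C}; column 3 has {A,B,D,E} — only F is left for (r2,c3).
row 2 has {A,C,F}; column 4 has {A,B,D} — only E is left for (r2,c4).
row 2 has {A,C,E,F}; column 6 has {A,D,F} — only B is left for (r2,c6).
row 4 has {A,C,D,E,F}; column 2 has {C} — only B is left for (r4,c2).
row 6 has {A,D,E}; column 2 has {B,C} — only F is left for (r6,c2).
row 6 has {A,D,E,F}; column 3 has {A,B,D,E,F} — only C is left for (r6,c3).
row 6 has {A,C,D,E,F}; column 5 has {A,F} — only B is left for (r6,c5).
row 1 has {A,B,F}; column 4 has {A,B,D,E} — only C is left for (r1,c4).
row 2 has {A,B,C,E,F}; column 5 has {A,B,F} — only D is left for (r2,c5).
row 5 has {A,B,D}; column 2 has {B,C,F} — only E is left for (r5,c2).
row 5 has {A,B,D,E}; column 4 has {A,B,C,D,E} — only F is left for (r5,c4).
row 5 has {A,B,D,E,F}; column 6 has {A,B,D,F} — only C is left for (r5,c6).
row 1 has {A,B,C,F}; column 2 has {B,C,E,F} — only D is left for (r1,c2).
row 1 has {A,B,C,D,F}; column 5 has {A,B,D,F} — only E is left for (r1,c5).
row 3 has {B,D,F}; column 2 has {B,C,D,E,F} — only A is left for (r3,c2).
row 3 has {A,B,D,F}; column 5 has {A,B,D,E,F} — only C is left for (r3,c5).
row 3 has {A,B,C,D,F}; column 6 has {A,B,C,D,F} — only E is left for (r3,c6).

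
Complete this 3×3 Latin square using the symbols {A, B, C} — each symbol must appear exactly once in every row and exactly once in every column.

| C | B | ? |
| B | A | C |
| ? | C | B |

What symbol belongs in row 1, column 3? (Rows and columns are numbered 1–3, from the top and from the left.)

A

(r1,c3) = A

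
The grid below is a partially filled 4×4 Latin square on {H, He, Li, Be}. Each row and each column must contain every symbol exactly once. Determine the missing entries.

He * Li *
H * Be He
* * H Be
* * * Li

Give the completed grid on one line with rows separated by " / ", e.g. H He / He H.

(r1,c4) = H
(r2,c2) = Li
(r3,c1) = Li
(r3,c2) = He
(r4,c1) = Be
(r4,c2) = H
(r4,c3) = He
(r1,c2) = Be

He Be Li H / H Li Be He / Li He H Be / Be H He Li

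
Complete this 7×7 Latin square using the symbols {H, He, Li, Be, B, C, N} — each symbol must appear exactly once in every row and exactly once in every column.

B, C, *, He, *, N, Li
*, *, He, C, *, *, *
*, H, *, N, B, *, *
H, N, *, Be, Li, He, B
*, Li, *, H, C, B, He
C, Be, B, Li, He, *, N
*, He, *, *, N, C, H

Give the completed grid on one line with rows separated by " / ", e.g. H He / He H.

(r2,c2) = B
(r2,c7) = Be
(r3,c7) = C
(r4,c3) = C
(r6,c6) = H
(r7,c4) = B
(r2,c5) = H
(r2,c6) = Li
(r3,c6) = Be
(r1,c5) = Be
(r2,c1) = N
(r3,c3) = Li
(r5,c1) = Be
(r5,c3) = N
(r7,c1) = Li
(r7,c3) = Be
(r1,c3) = H
(r3,c1) = He

B C H He Be N Li / N B He C H Li Be / He H Li N B Be C / H N C Be Li He B / Be Li N H C B He / C Be B Li He H N / Li He Be B N C H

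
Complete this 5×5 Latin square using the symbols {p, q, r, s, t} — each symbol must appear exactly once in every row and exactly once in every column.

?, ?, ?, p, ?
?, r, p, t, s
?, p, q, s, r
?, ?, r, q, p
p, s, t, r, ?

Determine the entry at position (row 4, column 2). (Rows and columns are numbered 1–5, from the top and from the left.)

t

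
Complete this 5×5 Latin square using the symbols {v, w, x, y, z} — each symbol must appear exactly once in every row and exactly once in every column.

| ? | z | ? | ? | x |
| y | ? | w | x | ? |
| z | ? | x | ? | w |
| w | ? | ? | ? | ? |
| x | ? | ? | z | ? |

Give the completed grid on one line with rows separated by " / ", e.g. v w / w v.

(r1,c1): row 1 has {x,z}; column 1 has {w,x,y,z}, so it must be v.
(r1,c3): row 1 has {v,x,z}; column 3 has {w,x}, so it must be y.
(r1,c4): row 1 has {v,x,y,z}; column 4 has {x,z}, so it must be w.
(r2,c2): row 2 has {w,x,y}; column 2 has {z}, so it must be v.
(r2,c5): row 2 has {v,w,x,y}; column 5 has {w,x}, so it must be z.
(r3,c2): row 3 has {w,x,z}; column 2 has {v,z}, so it must be y.
(r3,c4): row 3 has {w,x,y,z}; column 4 has {w,x,z}, so it must be v.
(r4,c2): row 4 has {w}; column 2 has {v,y,z}, so it must be x.
(r4,c4): row 4 has {w,x}; column 4 has {v,w,x,z}, so it must be y.
(r4,c5): row 4 has {w,x,y}; column 5 has {w,x,z}, so it must be v.
(r5,c2): row 5 has {x,z}; column 2 has {v,x,y,z}, so it must be w.
(r5,c3): row 5 has {w,x,z}; column 3 has {w,x,y}, so it must be v.
(r5,c5): row 5 has {v,w,x,z}; column 5 has {v,w,x,z}, so it must be y.
(r4,c3): row 4 has {v,w,x,y}; column 3 has {v,w,x,y}, so it must be z.

v z y w x / y v w x z / z y x v w / w x z y v / x w v z y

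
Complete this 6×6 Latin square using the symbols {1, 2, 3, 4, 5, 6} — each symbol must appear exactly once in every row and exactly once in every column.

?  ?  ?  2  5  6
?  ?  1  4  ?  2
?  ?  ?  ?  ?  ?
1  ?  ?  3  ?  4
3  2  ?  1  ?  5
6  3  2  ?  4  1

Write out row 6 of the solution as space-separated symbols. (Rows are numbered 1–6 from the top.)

6 3 2 5 4 1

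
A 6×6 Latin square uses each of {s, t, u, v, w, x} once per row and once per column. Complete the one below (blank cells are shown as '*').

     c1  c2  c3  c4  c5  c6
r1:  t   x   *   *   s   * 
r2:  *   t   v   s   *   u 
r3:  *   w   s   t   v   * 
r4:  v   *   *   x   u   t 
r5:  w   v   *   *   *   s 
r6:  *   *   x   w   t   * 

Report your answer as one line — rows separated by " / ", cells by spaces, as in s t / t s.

t x u v s w / x t v s w u / u w s t v x / v s w x u t / w v t u x s / s u x w t v

(r2,c1) = x
(r2,c5) = w
(r3,c1) = u
(r3,c6) = x
(r4,c2) = s
(r4,c3) = w
(r5,c4) = u
(r5,c5) = x
(r6,c1) = s
(r6,c2) = u
(r6,c6) = v
(r1,c3) = u
(r1,c4) = v
(r1,c6) = w
(r5,c3) = t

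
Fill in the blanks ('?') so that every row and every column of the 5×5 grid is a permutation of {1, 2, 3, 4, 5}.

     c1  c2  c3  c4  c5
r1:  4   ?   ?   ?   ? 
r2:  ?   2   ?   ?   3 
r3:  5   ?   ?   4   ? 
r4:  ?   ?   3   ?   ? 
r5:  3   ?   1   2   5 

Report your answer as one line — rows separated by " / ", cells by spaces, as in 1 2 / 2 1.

4 1 5 3 2 / 1 2 4 5 3 / 5 3 2 4 1 / 2 5 3 1 4 / 3 4 1 2 5

At row 2, column 1: row 2 has {2,3}; column 1 has {3,4,5}; that leaves 1.
At row 2, column 4: row 2 has {1,2,3}; column 4 has {2,4}; that leaves 5.
At row 3, column 3: row 3 has {4,5}; column 3 has {1,3}; that leaves 2.
At row 3, column 5: row 3 has {2,4,5}; column 5 has {3,5}; that leaves 1.
At row 4, column 1: row 4 has {3}; column 1 has {1,3,4,5}; that leaves 2.
At row 4, column 4: row 4 has {2,3}; column 4 has {2,4,5}; that leaves 1.
At row 4, column 5: row 4 has {1,2,3}; column 5 has {1,3,5}; that leaves 4.
At row 5, column 2: row 5 has {1,2,3,5}; column 2 has {2}; that leaves 4.
At row 1, column 3: row 1 has {4}; column 3 has {1,2,3}; that leaves 5.
At row 1, column 4: row 1 has {4,5}; column 4 has {1,2,4,5}; that leaves 3.
At row 1, column 5: row 1 has {3,4,5}; column 5 has {1,3,4,5}; that leaves 2.
At row 2, column 3: row 2 has {1,2,3,5}; column 3 has {1,2,3,5}; that leaves 4.
At row 3, column 2: row 3 has {1,2,4,5}; column 2 has {2,4}; that leaves 3.
At row 4, column 2: row 4 has {1,2,3,4}; column 2 has {2,3,4}; that leaves 5.
At row 1, column 2: row 1 has {2,3,4,5}; column 2 has {2,3,4,5}; that leaves 1.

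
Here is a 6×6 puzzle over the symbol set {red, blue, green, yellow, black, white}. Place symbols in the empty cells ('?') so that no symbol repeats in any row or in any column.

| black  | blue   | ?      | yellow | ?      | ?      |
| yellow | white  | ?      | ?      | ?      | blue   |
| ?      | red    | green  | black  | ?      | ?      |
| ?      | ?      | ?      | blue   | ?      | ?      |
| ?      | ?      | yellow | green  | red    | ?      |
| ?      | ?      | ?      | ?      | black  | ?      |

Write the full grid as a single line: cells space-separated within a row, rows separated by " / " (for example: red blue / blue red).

black blue red yellow white green / yellow white black red green blue / white red green black blue yellow / red green white blue yellow black / blue black yellow green red white / green yellow blue white black red

Cell (r2,c4): row 2 has {blue,yellow,white}; column 4 has {blue,green,yellow,black} → red.
Cell (r2,c5): row 2 has {red,blue,yellow,white}; column 5 has {red,black} → green.
Cell (r5,c2): row 5 has {red,green,yellow}; column 2 has {red,blue,white} → black.
Cell (r5,c6): row 5 has {red,green,yellow,black}; column 6 has {blue} → white.
Cell (r6,c4): row 6 has {black}; column 4 has {red,blue,green,yellow,black} → white.
Cell (r1,c5): row 1 has {blue,yellow,black}; column 5 has {red,green,black} → white.
Cell (r2,c3): row 2 has {red,blue,green,yellow,white}; column 3 has {green,yellow} → black.
Cell (r3,c6): row 3 has {red,green,black}; column 6 has {blue,white} → yellow.
Cell (r4,c5): row 4 has {blue}; column 5 has {red,green,black,white} → yellow.
Cell (r5,c1): row 5 has {red,green,yellow,black,white}; column 1 has {yellow,black} → blue.
Cell (r1,c3): row 1 has {blue,yellow,black,white}; column 3 has {green,yellow,black} → red.
Cell (r1,c6): row 1 has {red,blue,yellow,black,white}; column 6 has {blue,yellow,white} → green.
Cell (r3,c1): row 3 has {red,green,yellow,black}; column 1 has {blue,yellow,black} → white.
Cell (r3,c5): row 3 has {red,green,yellow,black,white}; column 5 has {red,green,yellow,black,white} → blue.
Cell (r4,c2): row 4 has {blue,yellow}; column 2 has {red,blue,black,white} → green.
Cell (r4,c3): row 4 has {blue,green,yellow}; column 3 has {red,green,yellow,black} → white.
Cell (r6,c2): row 6 has {black,white}; column 2 has {red,blue,green,black,white} → yellow.
Cell (r6,c3): row 6 has {yellow,black,white}; column 3 has {red,green,yellow,black,white} → blue.
Cell (r6,c6): row 6 has {blue,yellow,black,white}; column 6 has {blue,green,yellow,white} → red.
Cell (r4,c1): row 4 has {blue,green,yellow,white}; column 1 has {blue,yellow,black,white} → red.
Cell (r4,c6): row 4 has {red,blue,green,yellow,white}; column 6 has {red,blue,green,yellow,white} → black.
Cell (r6,c1): row 6 has {red,blue,yellow,black,white}; column 1 has {red,blue,yellow,black,white} → green.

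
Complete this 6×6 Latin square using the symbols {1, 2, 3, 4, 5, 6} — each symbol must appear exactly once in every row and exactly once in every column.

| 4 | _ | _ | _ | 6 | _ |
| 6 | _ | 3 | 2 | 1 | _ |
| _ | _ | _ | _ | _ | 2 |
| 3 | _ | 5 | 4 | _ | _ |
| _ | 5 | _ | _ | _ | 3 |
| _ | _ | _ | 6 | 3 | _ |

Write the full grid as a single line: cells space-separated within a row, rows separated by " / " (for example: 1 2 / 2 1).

4 3 2 5 6 1 / 6 4 3 2 1 5 / 1 6 4 3 5 2 / 3 1 5 4 2 6 / 2 5 6 1 4 3 / 5 2 1 6 3 4

(r2,c2) = 4
(r2,c6) = 5
(r4,c5) = 2
(r5,c4) = 1
(r5,c5) = 4
(r1,c6) = 1
(r3,c5) = 5
(r4,c6) = 6
(r5,c1) = 2
(r5,c3) = 6
(r6,c6) = 4
(r1,c3) = 2
(r3,c1) = 1
(r3,c3) = 4
(r3,c4) = 3
(r4,c2) = 1
(r6,c1) = 5
(r6,c2) = 2
(r6,c3) = 1
(r1,c2) = 3
(r1,c4) = 5
(r3,c2) = 6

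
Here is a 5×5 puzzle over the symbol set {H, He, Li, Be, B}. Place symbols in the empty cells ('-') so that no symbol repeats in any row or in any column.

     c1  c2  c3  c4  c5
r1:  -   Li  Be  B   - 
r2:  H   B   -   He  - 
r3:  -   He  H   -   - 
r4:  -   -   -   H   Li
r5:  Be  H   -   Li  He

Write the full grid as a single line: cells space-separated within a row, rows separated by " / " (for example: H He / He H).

row 1 has {Li,Be,B}; column 1 has {H,Be} — only He is left for (r1,c1).
row 1 has {He,Li,Be,B}; column 5 has {He,Li} — only H is left for (r1,c5).
row 2 has {H,He,B}; column 3 has {H,Be} — only Li is left for (r2,c3).
row 2 has {H,He,Li,B}; column 5 has {H,He,Li} — only Be is left for (r2,c5).
row 3 has {H,He}; column 4 has {H,He,Li,B} — only Be is left for (r3,c4).
row 3 has {H,He,Be}; column 5 has {H,He,Li,Be} — only B is left for (r3,c5).
row 4 has {H,Li}; column 1 has {H,He,Be} — only B is left for (r4,c1).
row 4 has {H,Li,B}; column 2 has {H,He,Li,B} — only Be is left for (r4,c2).
row 4 has {H,Li,Be,B}; column 3 has {H,Li,Be} — only He is left for (r4,c3).
row 5 has {H,He,Li,Be}; column 3 has {H,He,Li,Be} — only B is left for (r5,c3).
row 3 has {H,He,Be,B}; column 1 has {H,He,Be,B} — only Li is left for (r3,c1).

He Li Be B H / H B Li He Be / Li He H Be B / B Be He H Li / Be H B Li He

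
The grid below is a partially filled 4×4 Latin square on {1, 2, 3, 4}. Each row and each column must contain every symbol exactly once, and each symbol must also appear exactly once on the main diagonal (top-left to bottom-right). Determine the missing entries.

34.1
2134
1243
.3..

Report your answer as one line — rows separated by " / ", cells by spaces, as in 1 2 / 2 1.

3 4 2 1 / 2 1 3 4 / 1 2 4 3 / 4 3 1 2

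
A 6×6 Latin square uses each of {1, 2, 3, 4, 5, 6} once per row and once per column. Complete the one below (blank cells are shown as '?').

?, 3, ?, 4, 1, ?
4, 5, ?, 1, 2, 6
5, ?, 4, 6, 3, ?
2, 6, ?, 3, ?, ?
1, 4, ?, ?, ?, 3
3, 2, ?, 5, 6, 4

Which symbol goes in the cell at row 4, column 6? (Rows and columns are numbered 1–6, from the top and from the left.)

1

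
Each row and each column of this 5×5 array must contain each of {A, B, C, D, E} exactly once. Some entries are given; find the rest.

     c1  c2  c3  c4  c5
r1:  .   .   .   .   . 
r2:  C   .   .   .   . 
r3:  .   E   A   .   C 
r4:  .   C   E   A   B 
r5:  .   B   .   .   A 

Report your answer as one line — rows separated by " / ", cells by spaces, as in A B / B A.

(r4,c1): row 4 has {A,B,C,E}; column 1 has {C}, so it must be D.
(r5,c1): row 5 has {A,B}; column 1 has {C,D}, so it must be E.
(r3,c1): row 3 has {A,C,E}; column 1 has {C,D,E}, so it must be B.
(r3,c4): row 3 has {A,B,C,E}; column 4 has {A}, so it must be D.
(r5,c4): row 5 has {A,B,E}; column 4 has {A,D}, so it must be C.
(r1,c1): row 1 is empty so far; column 1 has {B,C,D,E}, so it must be A.
(r1,c2): row 1 has {A}; column 2 has {B,C,E}, so it must be D.
(r1,c5): row 1 has {A,D}; column 5 has {A,B,C}, so it must be E.
(r2,c2): row 2 has {C}; column 2 has {B,C,D,E}, so it must be A.
(r2,c5): row 2 has {A,C}; column 5 has {A,B,C,E}, so it must be D.
(r5,c3): row 5 has {A,B,C,E}; column 3 has {A,E}, so it must be D.
(r1,c4): row 1 has {A,D,E}; column 4 has {A,C,D}, so it must be B.
(r2,c3): row 2 has {A,C,D}; column 3 has {A,D,E}, so it must be B.
(r2,c4): row 2 has {A,B,C,D}; column 4 has {A,B,C,D}, so it must be E.
(r1,c3): row 1 has {A,B,D,E}; column 3 has {A,B,D,E}, so it must be C.

A D C B E / C A B E D / B E A D C / D C E A B / E B D C A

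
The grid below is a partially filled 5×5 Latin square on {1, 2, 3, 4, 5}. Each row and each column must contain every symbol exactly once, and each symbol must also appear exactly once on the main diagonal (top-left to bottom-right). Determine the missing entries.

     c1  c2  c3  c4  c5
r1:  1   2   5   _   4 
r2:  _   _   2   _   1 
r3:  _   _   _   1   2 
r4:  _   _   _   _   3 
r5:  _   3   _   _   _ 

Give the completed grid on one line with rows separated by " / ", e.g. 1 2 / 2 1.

At row 1, column 4: row 1 has {1,2,4,5}; column 4 has {1}; that leaves 3.
At row 5, column 5: row 5 has {3}; column 5 has {1,2,3,4}; the diagonal has {1}; that leaves 5.
At row 2, column 2: row 2 has {1,2}; column 2 has {2,3}; the diagonal has {1,5}; that leaves 4.
At row 2, column 4: row 2 has {1,2,4}; column 4 has {1,3}; that leaves 5.
At row 3, column 2: row 3 has {1,2}; column 2 has {2,3,4}; that leaves 5.
At row 3, column 3: row 3 has {1,2,5}; column 3 has {2,5}; the diagonal has {1,4,5}; that leaves 3.
At row 4, column 2: row 4 has {3}; column 2 has {2,3,4,5}; that leaves 1.
At row 4, column 3: row 4 has {1,3}; column 3 has {2,3,5}; that leaves 4.
At row 4, column 4: row 4 has {1,3,4}; column 4 has {1,3,5}; the diagonal has {1,3,4,5}; that leaves 2.
At row 5, column 3: row 5 has {3,5}; column 3 has {2,3,4,5}; that leaves 1.
At row 5, column 4: row 5 has {1,3,5}; column 4 has {1,2,3,5}; that leaves 4.
At row 2, column 1: row 2 has {1,2,4,5}; column 1 has {1}; that leaves 3.
At row 3, column 1: row 3 has {1,2,3,5}; column 1 has {1,3}; that leaves 4.
At row 4, column 1: row 4 has {1,2,3,4}; column 1 has {1,3,4}; that leaves 5.
At row 5, column 1: row 5 has {1,3,4,5}; column 1 has {1,3,4,5}; that leaves 2.

1 2 5 3 4 / 3 4 2 5 1 / 4 5 3 1 2 / 5 1 4 2 3 / 2 3 1 4 5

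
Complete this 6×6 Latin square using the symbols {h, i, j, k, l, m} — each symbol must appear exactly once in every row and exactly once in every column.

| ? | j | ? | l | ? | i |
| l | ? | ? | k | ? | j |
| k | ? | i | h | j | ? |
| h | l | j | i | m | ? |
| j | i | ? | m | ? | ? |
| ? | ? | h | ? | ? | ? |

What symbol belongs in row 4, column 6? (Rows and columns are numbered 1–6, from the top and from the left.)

k

Cell (r1,c1): row 1 has {i,j,l}; column 1 has {h,j,k,l} → m.
Cell (r1,c3): row 1 has {i,j,l,m}; column 3 has {h,i,j} → k.
Cell (r1,c5): row 1 has {i,j,k,l,m}; column 5 has {j,m} → h.
Cell (r2,c3): row 2 has {j,k,l}; column 3 has {h,i,j,k} → m.
Cell (r2,c5): row 2 has {j,k,l,m}; column 5 has {h,j,m} → i.
Cell (r3,c2): row 3 has {h,i,j,k}; column 2 has {i,j,l} → m.
Cell (r3,c6): row 3 has {h,i,j,k,m}; column 6 has {i,j} → l.
Cell (r4,c6): row 4 has {h,i,j,l,m}; column 6 has {i,j,l} → k.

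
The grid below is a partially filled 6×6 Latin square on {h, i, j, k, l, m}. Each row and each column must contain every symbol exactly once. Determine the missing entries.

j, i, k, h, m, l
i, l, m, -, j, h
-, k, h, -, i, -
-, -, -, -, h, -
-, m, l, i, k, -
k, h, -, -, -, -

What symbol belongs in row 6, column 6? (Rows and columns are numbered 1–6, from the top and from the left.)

i

(r2,c4) = k
(r4,c2) = j
(r4,c3) = i
(r5,c1) = h
(r5,c6) = j
(r6,c3) = j
(r6,c5) = l
(r3,c6) = m
(r4,c6) = k
(r6,c4) = m
(r6,c6) = i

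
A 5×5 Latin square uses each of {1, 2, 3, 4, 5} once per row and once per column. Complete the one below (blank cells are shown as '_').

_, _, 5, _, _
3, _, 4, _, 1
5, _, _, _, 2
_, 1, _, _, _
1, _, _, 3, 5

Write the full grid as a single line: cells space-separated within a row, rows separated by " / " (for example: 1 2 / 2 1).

4 2 5 1 3 / 3 5 4 2 1 / 5 3 1 4 2 / 2 1 3 5 4 / 1 4 2 3 5

At row 5, column 3: row 5 has {1,3,5}; column 3 has {4,5}; that leaves 2.
At row 4, column 3: row 4 has {1}; column 3 has {2,4,5}; that leaves 3.
At row 4, column 5: row 4 has {1,3}; column 5 has {1,2,5}; that leaves 4.
At row 5, column 2: row 5 has {1,2,3,5}; column 2 has {1}; that leaves 4.
At row 1, column 5: row 1 has {5}; column 5 has {1,2,4,5}; that leaves 3.
At row 3, column 2: row 3 has {2,5}; column 2 has {1,4}; that leaves 3.
At row 3, column 3: row 3 has {2,3,5}; column 3 has {2,3,4,5}; that leaves 1.
At row 3, column 4: row 3 has {1,2,3,5}; column 4 has {3}; that leaves 4.
At row 4, column 1: row 4 has {1,3,4}; column 1 has {1,3,5}; that leaves 2.
At row 4, column 4: row 4 has {1,2,3,4}; column 4 has {3,4}; that leaves 5.
At row 1, column 1: row 1 has {3,5}; column 1 has {1,2,3,5}; that leaves 4.
At row 1, column 2: row 1 has {3,4,5}; column 2 has {1,3,4}; that leaves 2.
At row 1, column 4: row 1 has {2,3,4,5}; column 4 has {3,4,5}; that leaves 1.
At row 2, column 2: row 2 has {1,3,4}; column 2 has {1,2,3,4}; that leaves 5.
At row 2, column 4: row 2 has {1,3,4,5}; column 4 has {1,3,4,5}; that leaves 2.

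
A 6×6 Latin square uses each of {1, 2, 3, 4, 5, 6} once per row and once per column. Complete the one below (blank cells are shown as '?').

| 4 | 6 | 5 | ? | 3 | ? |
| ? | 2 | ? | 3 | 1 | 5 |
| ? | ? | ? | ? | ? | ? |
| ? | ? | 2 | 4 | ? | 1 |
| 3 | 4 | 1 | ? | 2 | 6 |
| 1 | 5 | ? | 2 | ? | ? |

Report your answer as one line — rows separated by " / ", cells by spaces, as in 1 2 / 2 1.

4 6 5 1 3 2 / 6 2 4 3 1 5 / 2 1 3 6 5 4 / 5 3 2 4 6 1 / 3 4 1 5 2 6 / 1 5 6 2 4 3

(r1,c4) = 1
(r1,c6) = 2
(r2,c1) = 6
(r2,c3) = 4
(r4,c1) = 5
(r4,c2) = 3
(r4,c5) = 6
(r5,c4) = 5
(r6,c5) = 4
(r6,c6) = 3
(r3,c1) = 2
(r3,c2) = 1
(r3,c4) = 6
(r3,c5) = 5
(r3,c6) = 4
(r6,c3) = 6
(r3,c3) = 3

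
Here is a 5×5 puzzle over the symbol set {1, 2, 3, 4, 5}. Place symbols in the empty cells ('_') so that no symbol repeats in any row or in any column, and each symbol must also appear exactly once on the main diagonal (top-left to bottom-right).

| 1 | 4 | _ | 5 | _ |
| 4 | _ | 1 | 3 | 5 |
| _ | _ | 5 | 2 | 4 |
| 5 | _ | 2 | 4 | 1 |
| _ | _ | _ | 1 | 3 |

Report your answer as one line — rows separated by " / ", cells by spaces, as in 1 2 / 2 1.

Cell (r1,c3): row 1 has {1,4,5}; column 3 has {1,2,5} → 3.
Cell (r1,c5): row 1 has {1,3,4,5}; column 5 has {1,3,4,5} → 2.
Cell (r2,c2): row 2 has {1,3,4,5}; column 2 has {4}; the diagonal has {1,3,4,5} → 2.
Cell (r3,c1): row 3 has {2,4,5}; column 1 has {1,4,5} → 3.
Cell (r3,c2): row 3 has {2,3,4,5}; column 2 has {2,4} → 1.
Cell (r4,c2): row 4 has {1,2,4,5}; column 2 has {1,2,4} → 3.
Cell (r5,c1): row 5 has {1,3}; column 1 has {1,3,4,5} → 2.
Cell (r5,c2): row 5 has {1,2,3}; column 2 has {1,2,3,4} → 5.
Cell (r5,c3): row 5 has {1,2,3,5}; column 3 has {1,2,3,5} → 4.

1 4 3 5 2 / 4 2 1 3 5 / 3 1 5 2 4 / 5 3 2 4 1 / 2 5 4 1 3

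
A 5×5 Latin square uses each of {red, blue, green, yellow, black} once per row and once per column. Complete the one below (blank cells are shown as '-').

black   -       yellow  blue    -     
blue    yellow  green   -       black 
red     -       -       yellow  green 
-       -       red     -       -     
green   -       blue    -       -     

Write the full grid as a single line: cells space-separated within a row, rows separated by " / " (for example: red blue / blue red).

row 1 has {blue,yellow,black}; column 5 has {green,black} — only red is left for (r1,c5).
row 2 has {blue,green,yellow,black}; column 4 has {blue,yellow} — only red is left for (r2,c4).
row 3 has {red,green,yellow}; column 3 has {red,blue,green,yellow} — only black is left for (r3,c3).
row 4 has {red}; column 1 has {red,blue,green,black} — only yellow is left for (r4,c1).
row 4 has {red,yellow}; column 5 has {red,green,black} — only blue is left for (r4,c5).
row 5 has {blue,green}; column 4 has {red,blue,yellow} — only black is left for (r5,c4).
row 5 has {blue,green,black}; column 5 has {red,blue,green,black} — only yellow is left for (r5,c5).
row 1 has {red,blue,yellow,black}; column 2 has {yellow} — only green is left for (r1,c2).
row 3 has {red,green,yellow,black}; column 2 has {green,yellow} — only blue is left for (r3,c2).
row 4 has {red,blue,yellow}; column 2 has {blue,green,yellow} — only black is left for (r4,c2).
row 4 has {red,blue,yellow,black}; column 4 has {red,blue,yellow,black} — only green is left for (r4,c4).
row 5 has {blue,green,yellow,black}; column 2 has {blue,green,yellow,black} — only red is left for (r5,c2).

black green yellow blue red / blue yellow green red black / red blue black yellow green / yellow black red green blue / green red blue black yellow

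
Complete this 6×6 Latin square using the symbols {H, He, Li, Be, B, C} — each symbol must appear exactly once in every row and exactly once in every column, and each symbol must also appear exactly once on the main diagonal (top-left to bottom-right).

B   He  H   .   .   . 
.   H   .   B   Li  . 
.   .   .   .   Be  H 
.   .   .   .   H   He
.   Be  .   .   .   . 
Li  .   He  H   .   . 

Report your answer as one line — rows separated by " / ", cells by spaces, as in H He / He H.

(r1,c5) = C
(r5,c5) = He
(r6,c5) = B
(r6,c2) = C
(r6,c6) = Be
(r1,c6) = Li
(r2,c6) = C
(r5,c6) = B
(r1,c4) = Be
(r2,c3) = Be
(r2,c1) = He
(r3,c1) = C
(r3,c3) = Li
(r3,c4) = He
(r4,c1) = Be
(r4,c4) = C
(r5,c1) = H
(r5,c3) = C
(r5,c4) = Li
(r3,c2) = B
(r4,c2) = Li
(r4,c3) = B

B He H Be C Li / He H Be B Li C / C B Li He Be H / Be Li B C H He / H Be C Li He B / Li C He H B Be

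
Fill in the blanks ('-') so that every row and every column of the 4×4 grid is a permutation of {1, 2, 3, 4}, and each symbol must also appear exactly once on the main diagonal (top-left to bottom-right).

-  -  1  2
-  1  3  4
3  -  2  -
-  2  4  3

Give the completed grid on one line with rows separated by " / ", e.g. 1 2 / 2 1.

At row 1, column 1: row 1 has {1,2}; column 1 has {3}; the diagonal has {1,2,3}; that leaves 4.
At row 1, column 2: row 1 has {1,2,4}; column 2 has {1,2}; that leaves 3.
At row 2, column 1: row 2 has {1,3,4}; column 1 has {3,4}; that leaves 2.
At row 3, column 2: row 3 has {2,3}; column 2 has {1,2,3}; that leaves 4.
At row 3, column 4: row 3 has {2,3,4}; column 4 has {2,3,4}; that leaves 1.
At row 4, column 1: row 4 has {2,3,4}; column 1 has {2,3,4}; that leaves 1.

4 3 1 2 / 2 1 3 4 / 3 4 2 1 / 1 2 4 3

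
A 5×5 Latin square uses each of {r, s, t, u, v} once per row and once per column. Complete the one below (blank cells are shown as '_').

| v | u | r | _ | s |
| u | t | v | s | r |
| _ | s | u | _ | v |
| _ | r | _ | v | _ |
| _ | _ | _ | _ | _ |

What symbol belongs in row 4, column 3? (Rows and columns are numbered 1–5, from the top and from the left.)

t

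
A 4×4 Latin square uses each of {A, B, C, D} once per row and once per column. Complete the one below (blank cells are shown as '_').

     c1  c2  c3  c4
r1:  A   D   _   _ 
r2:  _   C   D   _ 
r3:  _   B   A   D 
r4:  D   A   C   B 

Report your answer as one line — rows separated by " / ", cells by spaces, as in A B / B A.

A D B C / B C D A / C B A D / D A C B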